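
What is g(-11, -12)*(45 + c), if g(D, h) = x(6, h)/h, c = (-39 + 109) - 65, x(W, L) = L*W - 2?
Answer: 925/3 ≈ 308.33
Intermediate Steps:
x(W, L) = -2 + L*W
c = 5 (c = 70 - 65 = 5)
g(D, h) = (-2 + 6*h)/h (g(D, h) = (-2 + h*6)/h = (-2 + 6*h)/h)
g(-11, -12)*(45 + c) = (6 - 2/(-12))*(45 + 5) = (6 - 2*(-1/12))*50 = (6 + ⅙)*50 = (37/6)*50 = 925/3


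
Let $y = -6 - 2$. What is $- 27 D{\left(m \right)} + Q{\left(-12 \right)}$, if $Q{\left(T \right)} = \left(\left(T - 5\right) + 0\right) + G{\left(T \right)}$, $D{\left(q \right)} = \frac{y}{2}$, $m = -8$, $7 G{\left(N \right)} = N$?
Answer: $\frac{625}{7} \approx 89.286$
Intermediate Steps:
$G{\left(N \right)} = \frac{N}{7}$
$y = -8$
$D{\left(q \right)} = -4$ ($D{\left(q \right)} = - \frac{8}{2} = \left(-8\right) \frac{1}{2} = -4$)
$Q{\left(T \right)} = -5 + \frac{8 T}{7}$ ($Q{\left(T \right)} = \left(\left(T - 5\right) + 0\right) + \frac{T}{7} = \left(\left(-5 + T\right) + 0\right) + \frac{T}{7} = \left(-5 + T\right) + \frac{T}{7} = -5 + \frac{8 T}{7}$)
$- 27 D{\left(m \right)} + Q{\left(-12 \right)} = \left(-27\right) \left(-4\right) + \left(-5 + \frac{8}{7} \left(-12\right)\right) = 108 - \frac{131}{7} = \frac{625}{7}$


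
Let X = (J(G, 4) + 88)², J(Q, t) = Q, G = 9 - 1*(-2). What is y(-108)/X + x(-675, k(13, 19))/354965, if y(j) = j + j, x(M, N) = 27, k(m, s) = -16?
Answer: -2829919/128852295 ≈ -0.021962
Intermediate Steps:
G = 11 (G = 9 + 2 = 11)
y(j) = 2*j
X = 9801 (X = (11 + 88)² = 99² = 9801)
y(-108)/X + x(-675, k(13, 19))/354965 = (2*(-108))/9801 + 27/354965 = -216*1/9801 + 27*(1/354965) = -8/363 + 27/354965 = -2829919/128852295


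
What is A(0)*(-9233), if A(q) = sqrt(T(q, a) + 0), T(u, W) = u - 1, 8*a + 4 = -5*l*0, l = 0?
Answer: -9233*I ≈ -9233.0*I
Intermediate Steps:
a = -1/2 (a = -1/2 + (-5*0*0)/8 = -1/2 + (0*0)/8 = -1/2 + (1/8)*0 = -1/2 + 0 = -1/2 ≈ -0.50000)
T(u, W) = -1 + u
A(q) = sqrt(-1 + q) (A(q) = sqrt((-1 + q) + 0) = sqrt(-1 + q))
A(0)*(-9233) = sqrt(-1 + 0)*(-9233) = sqrt(-1)*(-9233) = I*(-9233) = -9233*I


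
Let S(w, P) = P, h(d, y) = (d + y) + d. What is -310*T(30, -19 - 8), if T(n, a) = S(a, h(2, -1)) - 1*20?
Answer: 5270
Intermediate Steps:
h(d, y) = y + 2*d
T(n, a) = -17 (T(n, a) = (-1 + 2*2) - 1*20 = (-1 + 4) - 20 = 3 - 20 = -17)
-310*T(30, -19 - 8) = -310*(-17) = 5270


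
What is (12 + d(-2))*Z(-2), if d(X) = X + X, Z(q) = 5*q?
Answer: -80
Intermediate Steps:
d(X) = 2*X
(12 + d(-2))*Z(-2) = (12 + 2*(-2))*(5*(-2)) = (12 - 4)*(-10) = 8*(-10) = -80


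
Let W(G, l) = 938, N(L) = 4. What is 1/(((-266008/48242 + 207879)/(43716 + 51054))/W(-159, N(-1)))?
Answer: 428843689092/1002823271 ≈ 427.64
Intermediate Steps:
1/(((-266008/48242 + 207879)/(43716 + 51054))/W(-159, N(-1))) = 1/(((-266008/48242 + 207879)/(43716 + 51054))/938) = 1/(((-266008*1/48242 + 207879)/94770)*(1/938)) = 1/(((-133004/24121 + 207879)*(1/94770))*(1/938)) = 1/(((5014116355/24121)*(1/94770))*(1/938)) = 1/((1002823271/457189434)*(1/938)) = 1/(1002823271/428843689092) = 428843689092/1002823271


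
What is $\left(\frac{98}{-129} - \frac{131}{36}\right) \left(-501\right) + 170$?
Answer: $\frac{1224823}{516} \approx 2373.7$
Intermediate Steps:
$\left(\frac{98}{-129} - \frac{131}{36}\right) \left(-501\right) + 170 = \left(98 \left(- \frac{1}{129}\right) - \frac{131}{36}\right) \left(-501\right) + 170 = \left(- \frac{98}{129} - \frac{131}{36}\right) \left(-501\right) + 170 = \left(- \frac{6809}{1548}\right) \left(-501\right) + 170 = \frac{1137103}{516} + 170 = \frac{1224823}{516}$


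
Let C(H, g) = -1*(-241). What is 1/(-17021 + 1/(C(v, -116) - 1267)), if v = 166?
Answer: -1026/17463547 ≈ -5.8751e-5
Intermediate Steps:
C(H, g) = 241
1/(-17021 + 1/(C(v, -116) - 1267)) = 1/(-17021 + 1/(241 - 1267)) = 1/(-17021 + 1/(-1026)) = 1/(-17021 - 1/1026) = 1/(-17463547/1026) = -1026/17463547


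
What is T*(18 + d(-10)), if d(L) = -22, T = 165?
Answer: -660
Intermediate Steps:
T*(18 + d(-10)) = 165*(18 - 22) = 165*(-4) = -660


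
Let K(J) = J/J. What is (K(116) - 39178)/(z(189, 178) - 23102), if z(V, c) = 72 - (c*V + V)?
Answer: 39177/56861 ≈ 0.68900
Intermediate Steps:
z(V, c) = 72 - V - V*c (z(V, c) = 72 - (V*c + V) = 72 - (V + V*c) = 72 + (-V - V*c) = 72 - V - V*c)
K(J) = 1
(K(116) - 39178)/(z(189, 178) - 23102) = (1 - 39178)/((72 - 1*189 - 1*189*178) - 23102) = -39177/((72 - 189 - 33642) - 23102) = -39177/(-33759 - 23102) = -39177/(-56861) = -39177*(-1/56861) = 39177/56861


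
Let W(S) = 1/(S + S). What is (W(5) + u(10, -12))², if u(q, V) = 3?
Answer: 961/100 ≈ 9.6100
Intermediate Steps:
W(S) = 1/(2*S)
(W(5) + u(10, -12))² = ((½)/5 + 3)² = ((½)*(⅕) + 3)² = (⅒ + 3)² = (31/10)² = 961/100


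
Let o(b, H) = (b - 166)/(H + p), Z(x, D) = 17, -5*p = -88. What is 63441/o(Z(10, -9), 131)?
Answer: -47136663/745 ≈ -63271.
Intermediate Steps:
p = 88/5 (p = -1/5*(-88) = 88/5 ≈ 17.600)
o(b, H) = (-166 + b)/(88/5 + H) (o(b, H) = (b - 166)/(H + 88/5) = (-166 + b)/(88/5 + H))
63441/o(Z(10, -9), 131) = 63441/((5*(-166 + 17)/(88 + 5*131))) = 63441/((5*(-149)/(88 + 655))) = 63441/((5*(-149)/743)) = 63441/((5*(1/743)*(-149))) = 63441/(-745/743) = 63441*(-743/745) = -47136663/745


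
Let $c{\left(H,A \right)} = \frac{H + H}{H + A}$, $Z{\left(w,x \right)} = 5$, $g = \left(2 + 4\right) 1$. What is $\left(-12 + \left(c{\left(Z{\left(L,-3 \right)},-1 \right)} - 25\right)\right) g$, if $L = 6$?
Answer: $-207$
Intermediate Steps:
$g = 6$ ($g = 6 \cdot 1 = 6$)
$c{\left(H,A \right)} = \frac{2 H}{A + H}$
$\left(-12 + \left(c{\left(Z{\left(L,-3 \right)},-1 \right)} - 25\right)\right) g = \left(-12 + \left(2 \cdot 5 \frac{1}{-1 + 5} - 25\right)\right) 6 = \left(-12 - \left(25 - \frac{10}{4}\right)\right) 6 = \left(-12 - \left(25 - \frac{5}{2}\right)\right) 6 = \left(-12 + \left(\frac{5}{2} - 25\right)\right) 6 = \left(-12 - \frac{45}{2}\right) 6 = \left(- \frac{69}{2}\right) 6 = -207$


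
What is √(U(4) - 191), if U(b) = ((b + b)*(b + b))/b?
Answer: 5*I*√7 ≈ 13.229*I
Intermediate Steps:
U(b) = 4*b (U(b) = ((2*b)*(2*b))/b = (4*b²)/b = 4*b)
√(U(4) - 191) = √(4*4 - 191) = √(16 - 191) = √(-175) = 5*I*√7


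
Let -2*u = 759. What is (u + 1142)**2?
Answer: 2325625/4 ≈ 5.8141e+5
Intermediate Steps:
u = -759/2 (u = -1/2*759 = -759/2 ≈ -379.50)
(u + 1142)**2 = (-759/2 + 1142)**2 = (1525/2)**2 = 2325625/4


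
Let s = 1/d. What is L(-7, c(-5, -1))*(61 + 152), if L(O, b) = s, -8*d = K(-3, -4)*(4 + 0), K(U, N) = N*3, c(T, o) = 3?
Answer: 71/2 ≈ 35.500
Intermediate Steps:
K(U, N) = 3*N
d = 6 (d = -3*(-4)*(4 + 0)/8 = -(-3)*4/2 = -⅛*(-48) = 6)
s = ⅙ (s = 1/6 = ⅙ ≈ 0.16667)
L(O, b) = ⅙
L(-7, c(-5, -1))*(61 + 152) = (61 + 152)/6 = (⅙)*213 = 71/2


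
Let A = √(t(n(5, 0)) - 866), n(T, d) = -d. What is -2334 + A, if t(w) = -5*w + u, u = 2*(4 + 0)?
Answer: -2334 + I*√858 ≈ -2334.0 + 29.292*I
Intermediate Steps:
u = 8 (u = 2*4 = 8)
t(w) = 8 - 5*w (t(w) = -5*w + 8 = 8 - 5*w)
A = I*√858 (A = √((8 - (-5)*0) - 866) = √((8 - 5*0) - 866) = √((8 + 0) - 866) = √(8 - 866) = √(-858) = I*√858 ≈ 29.292*I)
-2334 + A = -2334 + I*√858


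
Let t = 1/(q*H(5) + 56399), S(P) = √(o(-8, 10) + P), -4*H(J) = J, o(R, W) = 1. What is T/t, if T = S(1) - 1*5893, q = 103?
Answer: -1326402333/4 + 225081*√2/4 ≈ -3.3152e+8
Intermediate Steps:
H(J) = -J/4
S(P) = √(1 + P)
t = 4/225081 (t = 1/(103*(-¼*5) + 56399) = 1/(103*(-5/4) + 56399) = 1/(-515/4 + 56399) = 1/(225081/4) = 4/225081 ≈ 1.7771e-5)
T = -5893 + √2 (T = √(1 + 1) - 1*5893 = √2 - 5893 = -5893 + √2 ≈ -5891.6)
T/t = (-5893 + √2)/(4/225081) = (-5893 + √2)*(225081/4) = -1326402333/4 + 225081*√2/4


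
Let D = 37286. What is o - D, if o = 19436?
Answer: -17850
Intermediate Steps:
o - D = 19436 - 1*37286 = 19436 - 37286 = -17850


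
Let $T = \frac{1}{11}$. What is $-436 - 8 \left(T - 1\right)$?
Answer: $- \frac{4716}{11} \approx -428.73$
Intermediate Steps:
$T = \frac{1}{11} \approx 0.090909$
$-436 - 8 \left(T - 1\right) = -436 - 8 \left(\frac{1}{11} - 1\right) = -436 - - \frac{80}{11} = -436 + \frac{80}{11} = - \frac{4716}{11}$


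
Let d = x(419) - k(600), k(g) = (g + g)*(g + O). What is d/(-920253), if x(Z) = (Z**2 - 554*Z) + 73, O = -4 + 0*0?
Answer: 771692/920253 ≈ 0.83856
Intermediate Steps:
O = -4 (O = -4 + 0 = -4)
x(Z) = 73 + Z**2 - 554*Z
k(g) = 2*g*(-4 + g) (k(g) = (g + g)*(g - 4) = (2*g)*(-4 + g) = 2*g*(-4 + g))
d = -771692 (d = (73 + 419**2 - 554*419) - 2*600*(-4 + 600) = (73 + 175561 - 232126) - 2*600*596 = -56492 - 1*715200 = -56492 - 715200 = -771692)
d/(-920253) = -771692/(-920253) = -771692*(-1/920253) = 771692/920253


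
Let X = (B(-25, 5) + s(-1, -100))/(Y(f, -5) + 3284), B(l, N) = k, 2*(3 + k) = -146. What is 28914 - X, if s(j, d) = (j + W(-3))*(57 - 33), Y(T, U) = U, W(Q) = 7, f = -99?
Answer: 94808938/3279 ≈ 28914.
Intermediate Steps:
k = -76 (k = -3 + (½)*(-146) = -3 - 73 = -76)
s(j, d) = 168 + 24*j (s(j, d) = (j + 7)*(57 - 33) = (7 + j)*24 = 168 + 24*j)
B(l, N) = -76
X = 68/3279 (X = (-76 + (168 + 24*(-1)))/(-5 + 3284) = (-76 + (168 - 24))/3279 = (-76 + 144)*(1/3279) = 68*(1/3279) = 68/3279 ≈ 0.020738)
28914 - X = 28914 - 1*68/3279 = 28914 - 68/3279 = 94808938/3279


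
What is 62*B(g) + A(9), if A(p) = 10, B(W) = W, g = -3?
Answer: -176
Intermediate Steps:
62*B(g) + A(9) = 62*(-3) + 10 = -186 + 10 = -176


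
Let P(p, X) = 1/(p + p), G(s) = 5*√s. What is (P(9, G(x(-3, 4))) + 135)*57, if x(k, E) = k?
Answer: 46189/6 ≈ 7698.2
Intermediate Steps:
P(p, X) = 1/(2*p)
(P(9, G(x(-3, 4))) + 135)*57 = ((½)/9 + 135)*57 = ((½)*(⅑) + 135)*57 = (1/18 + 135)*57 = (2431/18)*57 = 46189/6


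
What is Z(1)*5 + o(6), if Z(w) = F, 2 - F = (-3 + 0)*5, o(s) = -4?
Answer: 81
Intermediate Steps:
F = 17 (F = 2 - (-3 + 0)*5 = 2 - (-3)*5 = 2 - 1*(-15) = 2 + 15 = 17)
Z(w) = 17
Z(1)*5 + o(6) = 17*5 - 4 = 85 - 4 = 81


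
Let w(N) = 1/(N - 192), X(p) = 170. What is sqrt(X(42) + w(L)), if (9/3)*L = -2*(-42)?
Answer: sqrt(1143039)/82 ≈ 13.038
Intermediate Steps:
L = 28 (L = (-2*(-42))/3 = (1/3)*84 = 28)
w(N) = 1/(-192 + N)
sqrt(X(42) + w(L)) = sqrt(170 + 1/(-192 + 28)) = sqrt(170 + 1/(-164)) = sqrt(170 - 1/164) = sqrt(27879/164) = sqrt(1143039)/82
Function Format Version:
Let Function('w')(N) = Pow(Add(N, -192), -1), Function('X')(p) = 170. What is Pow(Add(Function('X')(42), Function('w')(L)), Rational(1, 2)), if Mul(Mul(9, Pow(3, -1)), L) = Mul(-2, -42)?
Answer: Mul(Rational(1, 82), Pow(1143039, Rational(1, 2))) ≈ 13.038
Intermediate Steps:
L = 28 (L = Mul(Rational(1, 3), Mul(-2, -42)) = Mul(Rational(1, 3), 84) = 28)
Function('w')(N) = Pow(Add(-192, N), -1)
Pow(Add(Function('X')(42), Function('w')(L)), Rational(1, 2)) = Pow(Add(170, Pow(Add(-192, 28), -1)), Rational(1, 2)) = Pow(Add(170, Pow(-164, -1)), Rational(1, 2)) = Pow(Add(170, Rational(-1, 164)), Rational(1, 2)) = Pow(Rational(27879, 164), Rational(1, 2)) = Mul(Rational(1, 82), Pow(1143039, Rational(1, 2)))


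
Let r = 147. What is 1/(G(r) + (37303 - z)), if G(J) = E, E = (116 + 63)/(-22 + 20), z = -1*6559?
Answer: 2/87545 ≈ 2.2845e-5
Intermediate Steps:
z = -6559
E = -179/2 (E = 179/(-2) = 179*(-½) = -179/2 ≈ -89.500)
G(J) = -179/2
1/(G(r) + (37303 - z)) = 1/(-179/2 + (37303 - 1*(-6559))) = 1/(-179/2 + (37303 + 6559)) = 1/(-179/2 + 43862) = 1/(87545/2) = 2/87545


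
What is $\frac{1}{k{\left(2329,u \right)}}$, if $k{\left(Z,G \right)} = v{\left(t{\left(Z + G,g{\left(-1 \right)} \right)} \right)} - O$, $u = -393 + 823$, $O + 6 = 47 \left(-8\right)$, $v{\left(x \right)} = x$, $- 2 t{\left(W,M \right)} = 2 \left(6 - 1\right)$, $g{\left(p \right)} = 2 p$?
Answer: $\frac{1}{377} \approx 0.0026525$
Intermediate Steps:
$t{\left(W,M \right)} = -5$ ($t{\left(W,M \right)} = - \frac{2 \left(6 - 1\right)}{2} = - \frac{2 \cdot 5}{2} = \left(- \frac{1}{2}\right) 10 = -5$)
$O = -382$ ($O = -6 + 47 \left(-8\right) = -6 - 376 = -382$)
$u = 430$
$k{\left(Z,G \right)} = 377$ ($k{\left(Z,G \right)} = -5 - -382 = -5 + 382 = 377$)
$\frac{1}{k{\left(2329,u \right)}} = \frac{1}{377}$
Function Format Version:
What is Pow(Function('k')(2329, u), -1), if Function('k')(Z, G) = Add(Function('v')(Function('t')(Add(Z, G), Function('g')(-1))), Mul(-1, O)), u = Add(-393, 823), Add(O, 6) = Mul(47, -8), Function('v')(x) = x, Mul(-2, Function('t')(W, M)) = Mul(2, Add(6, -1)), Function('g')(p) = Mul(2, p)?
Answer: Rational(1, 377) ≈ 0.0026525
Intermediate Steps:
Function('t')(W, M) = -5 (Function('t')(W, M) = Mul(Rational(-1, 2), Mul(2, Add(6, -1))) = Mul(Rational(-1, 2), Mul(2, 5)) = Mul(Rational(-1, 2), 10) = -5)
O = -382 (O = Add(-6, Mul(47, -8)) = Add(-6, -376) = -382)
u = 430
Function('k')(Z, G) = 377 (Function('k')(Z, G) = Add(-5, Mul(-1, -382)) = Add(-5, 382) = 377)
Pow(Function('k')(2329, u), -1) = Pow(377, -1) = Rational(1, 377)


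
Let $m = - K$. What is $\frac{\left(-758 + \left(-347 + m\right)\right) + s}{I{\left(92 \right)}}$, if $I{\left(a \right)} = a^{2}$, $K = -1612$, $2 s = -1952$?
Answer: $- \frac{469}{8464} \approx -0.055411$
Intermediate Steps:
$s = -976$ ($s = \frac{1}{2} \left(-1952\right) = -976$)
$m = 1612$ ($m = \left(-1\right) \left(-1612\right) = 1612$)
$\frac{\left(-758 + \left(-347 + m\right)\right) + s}{I{\left(92 \right)}} = \frac{\left(-758 + \left(-347 + 1612\right)\right) - 976}{92^{2}} = \frac{\left(-758 + 1265\right) - 976}{8464} = \left(507 - 976\right) \frac{1}{8464} = \left(-469\right) \frac{1}{8464} = - \frac{469}{8464}$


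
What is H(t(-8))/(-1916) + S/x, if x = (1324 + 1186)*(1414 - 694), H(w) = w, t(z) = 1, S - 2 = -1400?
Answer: -186907/144274800 ≈ -0.0012955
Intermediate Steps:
S = -1398 (S = 2 - 1400 = -1398)
x = 1807200 (x = 2510*720 = 1807200)
H(t(-8))/(-1916) + S/x = 1/(-1916) - 1398/1807200 = 1*(-1/1916) - 1398*1/1807200 = -1/1916 - 233/301200 = -186907/144274800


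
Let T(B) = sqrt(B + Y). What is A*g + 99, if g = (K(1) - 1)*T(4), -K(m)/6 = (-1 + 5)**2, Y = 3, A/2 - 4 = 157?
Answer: 99 - 31234*sqrt(7) ≈ -82538.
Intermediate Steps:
A = 322 (A = 8 + 2*157 = 8 + 314 = 322)
K(m) = -96 (K(m) = -6*(-1 + 5)**2 = -6*4**2 = -6*16 = -96)
T(B) = sqrt(3 + B) (T(B) = sqrt(B + 3) = sqrt(3 + B))
g = -97*sqrt(7) (g = (-96 - 1)*sqrt(3 + 4) = -97*sqrt(7) ≈ -256.64)
A*g + 99 = 322*(-97*sqrt(7)) + 99 = -31234*sqrt(7) + 99 = 99 - 31234*sqrt(7)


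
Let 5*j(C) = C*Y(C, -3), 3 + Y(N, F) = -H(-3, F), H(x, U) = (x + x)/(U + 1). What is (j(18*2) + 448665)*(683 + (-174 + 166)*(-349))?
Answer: 1558960755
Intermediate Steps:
H(x, U) = 2*x/(1 + U) (H(x, U) = (2*x)/(1 + U) = 2*x/(1 + U))
Y(N, F) = -3 + 6/(1 + F) (Y(N, F) = -3 - 2*(-3)/(1 + F) = -3 - (-6)/(1 + F) = -3 + 6/(1 + F))
j(C) = -6*C/5 (j(C) = (C*(3*(1 - 1*(-3))/(1 - 3)))/5 = (C*(3*(1 + 3)/(-2)))/5 = (C*(3*(-½)*4))/5 = (C*(-6))/5 = (-6*C)/5 = -6*C/5)
(j(18*2) + 448665)*(683 + (-174 + 166)*(-349)) = (-108*2/5 + 448665)*(683 + (-174 + 166)*(-349)) = (-6/5*36 + 448665)*(683 - 8*(-349)) = (-216/5 + 448665)*(683 + 2792) = (2243109/5)*3475 = 1558960755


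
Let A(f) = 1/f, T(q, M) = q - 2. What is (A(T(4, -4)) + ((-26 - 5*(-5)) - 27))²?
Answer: 3025/4 ≈ 756.25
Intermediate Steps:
T(q, M) = -2 + q
(A(T(4, -4)) + ((-26 - 5*(-5)) - 27))² = (1/(-2 + 4) + ((-26 - 5*(-5)) - 27))² = (1/2 + ((-26 + 25) - 27))² = (½ + (-1 - 27))² = (½ - 28)² = (-55/2)² = 3025/4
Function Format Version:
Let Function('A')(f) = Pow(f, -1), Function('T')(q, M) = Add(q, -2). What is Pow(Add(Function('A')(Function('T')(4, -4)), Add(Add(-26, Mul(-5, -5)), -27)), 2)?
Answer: Rational(3025, 4) ≈ 756.25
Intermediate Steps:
Function('T')(q, M) = Add(-2, q)
Pow(Add(Function('A')(Function('T')(4, -4)), Add(Add(-26, Mul(-5, -5)), -27)), 2) = Pow(Add(Pow(Add(-2, 4), -1), Add(Add(-26, Mul(-5, -5)), -27)), 2) = Pow(Add(Pow(2, -1), Add(Add(-26, 25), -27)), 2) = Pow(Add(Rational(1, 2), Add(-1, -27)), 2) = Pow(Add(Rational(1, 2), -28), 2) = Pow(Rational(-55, 2), 2) = Rational(3025, 4)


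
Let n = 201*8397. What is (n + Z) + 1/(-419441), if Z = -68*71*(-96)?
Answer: 902337131684/419441 ≈ 2.1513e+6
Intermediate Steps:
n = 1687797
Z = 463488 (Z = -4828*(-96) = 463488)
(n + Z) + 1/(-419441) = (1687797 + 463488) + 1/(-419441) = 2151285 - 1/419441 = 902337131684/419441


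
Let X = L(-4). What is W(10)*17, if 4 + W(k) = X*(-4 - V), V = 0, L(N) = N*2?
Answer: 476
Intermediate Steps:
L(N) = 2*N
X = -8 (X = 2*(-4) = -8)
W(k) = 28 (W(k) = -4 - 8*(-4 - 1*0) = -4 - 8*(-4 + 0) = -4 - 8*(-4) = -4 + 32 = 28)
W(10)*17 = 28*17 = 476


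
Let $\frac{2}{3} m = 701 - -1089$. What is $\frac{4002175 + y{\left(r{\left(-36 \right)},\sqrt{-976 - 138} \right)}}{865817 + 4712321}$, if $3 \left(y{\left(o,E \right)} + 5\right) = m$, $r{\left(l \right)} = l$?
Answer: $\frac{4003065}{5578138} \approx 0.71763$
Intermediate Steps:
$m = 2685$ ($m = \frac{3 \left(701 - -1089\right)}{2} = \frac{3 \left(701 + 1089\right)}{2} = \frac{3}{2} \cdot 1790 = 2685$)
$y{\left(o,E \right)} = 890$ ($y{\left(o,E \right)} = -5 + \frac{1}{3} \cdot 2685 = -5 + 895 = 890$)
$\frac{4002175 + y{\left(r{\left(-36 \right)},\sqrt{-976 - 138} \right)}}{865817 + 4712321} = \frac{4002175 + 890}{865817 + 4712321} = \frac{4003065}{5578138}$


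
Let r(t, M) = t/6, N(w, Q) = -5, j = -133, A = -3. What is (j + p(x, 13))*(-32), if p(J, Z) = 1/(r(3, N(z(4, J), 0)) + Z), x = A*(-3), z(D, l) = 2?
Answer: 114848/27 ≈ 4253.6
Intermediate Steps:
r(t, M) = t/6 (r(t, M) = t*(⅙) = t/6)
x = 9 (x = -3*(-3) = 9)
p(J, Z) = 1/(½ + Z) (p(J, Z) = 1/((⅙)*3 + Z) = 1/(½ + Z))
(j + p(x, 13))*(-32) = (-133 + 2/(1 + 2*13))*(-32) = (-133 + 2/(1 + 26))*(-32) = (-133 + 2/27)*(-32) = -3589/27*(-32) = 114848/27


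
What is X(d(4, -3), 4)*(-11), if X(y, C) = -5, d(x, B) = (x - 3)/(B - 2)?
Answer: 55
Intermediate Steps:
d(x, B) = (-3 + x)/(-2 + B)
X(d(4, -3), 4)*(-11) = -5*(-11) = 55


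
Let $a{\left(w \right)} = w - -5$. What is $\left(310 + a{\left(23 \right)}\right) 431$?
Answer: $145678$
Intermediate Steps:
$a{\left(w \right)} = 5 + w$ ($a{\left(w \right)} = w + 5 = 5 + w$)
$\left(310 + a{\left(23 \right)}\right) 431 = \left(310 + \left(5 + 23\right)\right) 431 = \left(310 + 28\right) 431 = 338 \cdot 431 = 145678$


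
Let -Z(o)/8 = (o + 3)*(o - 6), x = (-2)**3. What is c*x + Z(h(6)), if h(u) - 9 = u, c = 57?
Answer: -1752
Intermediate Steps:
h(u) = 9 + u
x = -8
Z(o) = -8*(-6 + o)*(3 + o) (Z(o) = -8*(o + 3)*(o - 6) = -8*(3 + o)*(-6 + o) = -8*(-6 + o)*(3 + o))
c*x + Z(h(6)) = 57*(-8) + (144 - 8*(9 + 6)**2 + 24*(9 + 6)) = -456 + (144 - 8*15**2 + 24*15) = -456 + (144 - 8*225 + 360) = -456 + (144 - 1800 + 360) = -456 - 1296 = -1752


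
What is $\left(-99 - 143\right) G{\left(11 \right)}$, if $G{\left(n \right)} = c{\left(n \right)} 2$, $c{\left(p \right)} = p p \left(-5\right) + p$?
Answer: $287496$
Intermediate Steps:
$c{\left(p \right)} = p - 5 p^{2}$ ($c{\left(p \right)} = p \left(- 5 p\right) + p = - 5 p^{2} + p = p - 5 p^{2}$)
$G{\left(n \right)} = 2 n \left(1 - 5 n\right)$ ($G{\left(n \right)} = n \left(1 - 5 n\right) 2 = 2 n \left(1 - 5 n\right)$)
$\left(-99 - 143\right) G{\left(11 \right)} = \left(-99 - 143\right) 2 \cdot 11 \left(1 - 55\right) = - 242 \cdot 2 \cdot 11 \left(1 - 55\right) = - 242 \cdot 2 \cdot 11 \left(-54\right) = \left(-242\right) \left(-1188\right) = 287496$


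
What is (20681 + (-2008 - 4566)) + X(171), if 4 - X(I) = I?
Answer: 13940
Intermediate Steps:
X(I) = 4 - I
(20681 + (-2008 - 4566)) + X(171) = (20681 + (-2008 - 4566)) + (4 - 1*171) = (20681 - 6574) + (4 - 171) = 14107 - 167 = 13940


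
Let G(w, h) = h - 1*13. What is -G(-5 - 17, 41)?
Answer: -28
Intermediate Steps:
G(w, h) = -13 + h (G(w, h) = h - 13 = -13 + h)
-G(-5 - 17, 41) = -(-13 + 41) = -1*28 = -28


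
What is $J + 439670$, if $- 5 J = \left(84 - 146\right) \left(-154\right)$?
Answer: $\frac{2188802}{5} \approx 4.3776 \cdot 10^{5}$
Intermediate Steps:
$J = - \frac{9548}{5}$ ($J = - \frac{\left(84 - 146\right) \left(-154\right)}{5} = - \frac{\left(-62\right) \left(-154\right)}{5} = \left(- \frac{1}{5}\right) 9548 = - \frac{9548}{5} \approx -1909.6$)
$J + 439670 = - \frac{9548}{5} + 439670 = \frac{2188802}{5}$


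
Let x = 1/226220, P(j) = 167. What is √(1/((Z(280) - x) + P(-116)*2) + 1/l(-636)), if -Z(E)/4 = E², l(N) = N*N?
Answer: 71*I*√290132403143320319/45071433955356 ≈ 0.00084851*I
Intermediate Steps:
x = 1/226220 ≈ 4.4205e-6
l(N) = N²
Z(E) = -4*E²
√(1/((Z(280) - x) + P(-116)*2) + 1/l(-636)) = √(1/((-4*280² - 1*1/226220) + 167*2) + 1/((-636)²)) = √(1/((-4*78400 - 1/226220) + 334) + 1/404496) = √(1/((-313600 - 1/226220) + 334) + 1/404496) = √(1/(-70942592001/226220 + 334) + 1/404496) = √(1/(-70867034521/226220) + 1/404496) = √(-226220/70867034521 + 1/404496) = √(-20638050599/28665431995606416) = 71*I*√290132403143320319/45071433955356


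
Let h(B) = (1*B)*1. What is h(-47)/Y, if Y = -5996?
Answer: 47/5996 ≈ 0.0078386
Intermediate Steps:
h(B) = B (h(B) = B*1 = B)
h(-47)/Y = -47/(-5996) = -47*(-1/5996) = 47/5996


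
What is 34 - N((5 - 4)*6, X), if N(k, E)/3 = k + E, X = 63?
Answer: -173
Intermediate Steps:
N(k, E) = 3*E + 3*k (N(k, E) = 3*(k + E) = 3*(E + k) = 3*E + 3*k)
34 - N((5 - 4)*6, X) = 34 - (3*63 + 3*((5 - 4)*6)) = 34 - (189 + 3*(1*6)) = 34 - (189 + 3*6) = 34 - (189 + 18) = 34 - 1*207 = 34 - 207 = -173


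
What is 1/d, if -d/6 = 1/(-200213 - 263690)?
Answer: 463903/6 ≈ 77317.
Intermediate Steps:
d = 6/463903 (d = -6/(-200213 - 263690) = -6/(-463903) = -6*(-1/463903) = 6/463903 ≈ 1.2934e-5)
1/d = 1/(6/463903) = 463903/6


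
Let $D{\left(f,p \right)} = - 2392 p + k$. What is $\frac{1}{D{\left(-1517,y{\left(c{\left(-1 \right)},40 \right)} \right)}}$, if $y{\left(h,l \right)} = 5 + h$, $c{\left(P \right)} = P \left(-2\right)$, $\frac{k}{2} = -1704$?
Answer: $- \frac{1}{20152} \approx -4.9623 \cdot 10^{-5}$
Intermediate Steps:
$k = -3408$ ($k = 2 \left(-1704\right) = -3408$)
$c{\left(P \right)} = - 2 P$
$D{\left(f,p \right)} = -3408 - 2392 p$ ($D{\left(f,p \right)} = - 2392 p - 3408 = -3408 - 2392 p$)
$\frac{1}{D{\left(-1517,y{\left(c{\left(-1 \right)},40 \right)} \right)}} = \frac{1}{-3408 - 2392 \left(5 - -2\right)} = \frac{1}{-3408 - 2392 \left(5 + 2\right)} = \frac{1}{-3408 - 16744} = \frac{1}{-20152} = - \frac{1}{20152}$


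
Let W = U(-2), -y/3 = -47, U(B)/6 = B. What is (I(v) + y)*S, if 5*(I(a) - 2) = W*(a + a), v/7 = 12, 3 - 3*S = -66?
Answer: -29923/5 ≈ -5984.6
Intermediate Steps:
U(B) = 6*B
y = 141 (y = -3*(-47) = 141)
S = 23 (S = 1 - 1/3*(-66) = 1 + 22 = 23)
W = -12 (W = 6*(-2) = -12)
v = 84 (v = 7*12 = 84)
I(a) = 2 - 24*a/5 (I(a) = 2 + (-12*(a + a))/5 = 2 + (-24*a)/5 = 2 - 24*a/5)
(I(v) + y)*S = ((2 - 24/5*84) + 141)*23 = ((2 - 2016/5) + 141)*23 = (-2006/5 + 141)*23 = -1301/5*23 = -29923/5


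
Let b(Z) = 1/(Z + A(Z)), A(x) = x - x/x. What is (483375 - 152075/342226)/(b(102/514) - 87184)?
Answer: -25640617804625/4624765847602 ≈ -5.5442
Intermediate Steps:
A(x) = -1 + x (A(x) = x - 1*1 = x - 1 = -1 + x)
b(Z) = 1/(-1 + 2*Z) (b(Z) = 1/(Z + (-1 + Z)) = 1/(-1 + 2*Z))
(483375 - 152075/342226)/(b(102/514) - 87184) = (483375 - 152075/342226)/(1/(-1 + 2*(102/514)) - 87184) = (483375 - 152075*1/342226)/(1/(-1 + 2*(102*(1/514))) - 87184) = (483375 - 152075/342226)/(1/(-1 + 2*(51/257)) - 87184) = 165423340675/(342226*(1/(-1 + 102/257) - 87184)) = 165423340675/(342226*(1/(-155/257) - 87184)) = 165423340675/(342226*(-257/155 - 87184)) = 165423340675/(342226*(-13513777/155)) = (165423340675/342226)*(-155/13513777) = -25640617804625/4624765847602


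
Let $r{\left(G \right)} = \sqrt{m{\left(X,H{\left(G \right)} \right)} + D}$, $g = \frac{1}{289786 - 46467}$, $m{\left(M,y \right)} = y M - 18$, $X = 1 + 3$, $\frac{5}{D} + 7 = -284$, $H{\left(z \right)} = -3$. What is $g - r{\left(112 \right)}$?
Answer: $\frac{1}{243319} - \frac{i \sqrt{2541885}}{291} \approx 4.1098 \cdot 10^{-6} - 5.4788 i$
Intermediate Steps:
$D = - \frac{5}{291}$ ($D = \frac{5}{-7 - 284} = \frac{5}{-291} = 5 \left(- \frac{1}{291}\right) = - \frac{5}{291} \approx -0.017182$)
$X = 4$
$m{\left(M,y \right)} = -18 + M y$ ($m{\left(M,y \right)} = M y - 18 = -18 + M y$)
$g = \frac{1}{243319} \approx 4.1098 \cdot 10^{-6}$
$r{\left(G \right)} = \frac{i \sqrt{2541885}}{291}$ ($r{\left(G \right)} = \sqrt{\left(-18 + 4 \left(-3\right)\right) - \frac{5}{291}} = \sqrt{\left(-18 - 12\right) - \frac{5}{291}} = \sqrt{-30 - \frac{5}{291}} = \sqrt{- \frac{8735}{291}} = \frac{i \sqrt{2541885}}{291}$)
$g - r{\left(112 \right)} = \frac{1}{243319} - \frac{i \sqrt{2541885}}{291}$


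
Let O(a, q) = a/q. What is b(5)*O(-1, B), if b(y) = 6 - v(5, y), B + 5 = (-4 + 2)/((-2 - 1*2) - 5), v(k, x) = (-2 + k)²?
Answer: -27/43 ≈ -0.62791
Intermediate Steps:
B = -43/9 (B = -5 + (-4 + 2)/((-2 - 1*2) - 5) = -5 - 2/((-2 - 2) - 5) = -5 - 2/(-4 - 5) = -5 - 2/(-9) = -5 - 2*(-⅑) = -5 + 2/9 = -43/9 ≈ -4.7778)
b(y) = -3 (b(y) = 6 - (-2 + 5)² = 6 - 1*3² = 6 - 1*9 = 6 - 9 = -3)
b(5)*O(-1, B) = -(-3)/(-43/9) = -(-3)*(-9)/43 = -3*9/43 = -27/43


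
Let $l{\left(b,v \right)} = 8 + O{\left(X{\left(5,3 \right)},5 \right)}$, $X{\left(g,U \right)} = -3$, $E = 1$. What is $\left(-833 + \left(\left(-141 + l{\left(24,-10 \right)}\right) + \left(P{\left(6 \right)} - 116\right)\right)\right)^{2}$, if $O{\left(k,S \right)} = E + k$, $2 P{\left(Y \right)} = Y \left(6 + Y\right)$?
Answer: $1098304$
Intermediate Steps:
$P{\left(Y \right)} = \frac{Y \left(6 + Y\right)}{2}$
$O{\left(k,S \right)} = 1 + k$
$l{\left(b,v \right)} = 6$ ($l{\left(b,v \right)} = 8 + \left(1 - 3\right) = 8 - 2 = 6$)
$\left(-833 + \left(\left(-141 + l{\left(24,-10 \right)}\right) + \left(P{\left(6 \right)} - 116\right)\right)\right)^{2} = \left(-833 + \left(\left(-141 + 6\right) - \left(116 - 3 \left(6 + 6\right)\right)\right)\right)^{2} = \left(-833 - \left(251 - 36\right)\right)^{2} = \left(-833 + \left(-135 + \left(36 - 116\right)\right)\right)^{2} = \left(-833 - 215\right)^{2} = \left(-1048\right)^{2} = 1098304$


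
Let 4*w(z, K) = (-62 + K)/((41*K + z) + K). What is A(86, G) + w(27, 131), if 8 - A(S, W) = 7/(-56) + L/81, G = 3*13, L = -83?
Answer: 10930873/1194264 ≈ 9.1528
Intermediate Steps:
G = 39
A(S, W) = 5929/648 (A(S, W) = 8 - (7/(-56) - 83/81) = 8 - (7*(-1/56) - 83*1/81) = 8 - (-⅛ - 83/81) = 8 - 1*(-745/648) = 8 + 745/648 = 5929/648)
w(z, K) = (-62 + K)/(4*(z + 42*K)) (w(z, K) = ((-62 + K)/((41*K + z) + K))/4 = ((-62 + K)/((z + 41*K) + K))/4 = ((-62 + K)/(z + 42*K))/4 = (-62 + K)/(4*(z + 42*K)))
A(86, G) + w(27, 131) = 5929/648 + (-62 + 131)/(4*(27 + 42*131)) = 5929/648 + (¼)*69/(27 + 5502) = 5929/648 + (¼)*69/5529 = 5929/648 + (¼)*(1/5529)*69 = 5929/648 + 23/7372 = 10930873/1194264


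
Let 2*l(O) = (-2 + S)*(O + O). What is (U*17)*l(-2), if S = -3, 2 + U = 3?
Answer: 170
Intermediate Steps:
U = 1 (U = -2 + 3 = 1)
l(O) = -5*O (l(O) = ((-2 - 3)*(O + O))/2 = (-10*O)/2 = -5*O)
(U*17)*l(-2) = (1*17)*(-5*(-2)) = 17*10 = 170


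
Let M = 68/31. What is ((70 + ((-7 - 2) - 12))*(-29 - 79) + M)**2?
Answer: 26890752256/961 ≈ 2.7982e+7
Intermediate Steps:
M = 68/31 (M = 68*(1/31) = 68/31 ≈ 2.1936)
((70 + ((-7 - 2) - 12))*(-29 - 79) + M)**2 = ((70 + ((-7 - 2) - 12))*(-29 - 79) + 68/31)**2 = ((70 + (-9 - 12))*(-108) + 68/31)**2 = ((70 - 21)*(-108) + 68/31)**2 = (49*(-108) + 68/31)**2 = (-5292 + 68/31)**2 = (-163984/31)**2 = 26890752256/961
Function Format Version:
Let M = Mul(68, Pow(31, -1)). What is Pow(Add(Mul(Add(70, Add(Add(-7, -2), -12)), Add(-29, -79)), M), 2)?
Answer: Rational(26890752256, 961) ≈ 2.7982e+7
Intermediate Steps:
M = Rational(68, 31) (M = Mul(68, Rational(1, 31)) = Rational(68, 31) ≈ 2.1936)
Pow(Add(Mul(Add(70, Add(Add(-7, -2), -12)), Add(-29, -79)), M), 2) = Pow(Add(Mul(Add(70, Add(Add(-7, -2), -12)), Add(-29, -79)), Rational(68, 31)), 2) = Pow(Add(Mul(Add(70, Add(-9, -12)), -108), Rational(68, 31)), 2) = Pow(Add(Mul(Add(70, -21), -108), Rational(68, 31)), 2) = Pow(Add(Mul(49, -108), Rational(68, 31)), 2) = Pow(Add(-5292, Rational(68, 31)), 2) = Pow(Rational(-163984, 31), 2) = Rational(26890752256, 961)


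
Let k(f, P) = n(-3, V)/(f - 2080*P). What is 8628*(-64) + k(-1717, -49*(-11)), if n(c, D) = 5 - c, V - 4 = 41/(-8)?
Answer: -620021608712/1122837 ≈ -5.5219e+5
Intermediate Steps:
V = -9/8 (V = 4 + 41/(-8) = 4 + 41*(-⅛) = 4 - 41/8 = -9/8 ≈ -1.1250)
k(f, P) = 8/(f - 2080*P) (k(f, P) = (5 - 1*(-3))/(f - 2080*P) = (5 + 3)/(f - 2080*P) = 8/(f - 2080*P))
8628*(-64) + k(-1717, -49*(-11)) = 8628*(-64) + 8/(-1717 - (-101920)*(-11)) = -552192 + 8/(-1717 - 2080*539) = -552192 + 8/(-1717 - 1121120) = -552192 + 8/(-1122837) = -552192 + 8*(-1/1122837) = -552192 - 8/1122837 = -620021608712/1122837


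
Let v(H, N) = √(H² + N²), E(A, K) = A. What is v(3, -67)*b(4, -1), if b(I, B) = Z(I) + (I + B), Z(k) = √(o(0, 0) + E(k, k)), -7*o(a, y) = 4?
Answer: √4498*(21 + 2*√42)/7 ≈ 325.39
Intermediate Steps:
o(a, y) = -4/7 (o(a, y) = -⅐*4 = -4/7)
Z(k) = √(-4/7 + k)
b(I, B) = B + I + √(-28 + 49*I)/7 (b(I, B) = √(-28 + 49*I)/7 + (I + B) = √(-28 + 49*I)/7 + (B + I) = B + I + √(-28 + 49*I)/7)
v(3, -67)*b(4, -1) = √(3² + (-67)²)*(-1 + 4 + √(-28 + 49*4)/7) = √(9 + 4489)*(-1 + 4 + √(-28 + 196)/7) = √4498*(-1 + 4 + √168/7) = √4498*(-1 + 4 + (2*√42)/7) = √4498*(-1 + 4 + 2*√42/7) = √4498*(3 + 2*√42/7)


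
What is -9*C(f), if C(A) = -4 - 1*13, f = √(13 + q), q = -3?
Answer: 153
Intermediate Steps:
f = √10 (f = √(13 - 3) = √10 ≈ 3.1623)
C(A) = -17 (C(A) = -4 - 13 = -17)
-9*C(f) = -9*(-17) = 153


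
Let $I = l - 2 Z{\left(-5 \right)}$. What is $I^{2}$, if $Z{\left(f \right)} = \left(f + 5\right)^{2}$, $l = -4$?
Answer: $16$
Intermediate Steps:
$Z{\left(f \right)} = \left(5 + f\right)^{2}$
$I = -4$ ($I = -4 - 2 \left(5 - 5\right)^{2} = -4 - 2 \cdot 0^{2} = -4 - 0 = -4 + 0 = -4$)
$I^{2} = \left(-4\right)^{2} = 16$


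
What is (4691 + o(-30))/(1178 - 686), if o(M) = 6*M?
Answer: 4511/492 ≈ 9.1687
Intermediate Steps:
(4691 + o(-30))/(1178 - 686) = (4691 + 6*(-30))/(1178 - 686) = (4691 - 180)/492 = 4511*(1/492) = 4511/492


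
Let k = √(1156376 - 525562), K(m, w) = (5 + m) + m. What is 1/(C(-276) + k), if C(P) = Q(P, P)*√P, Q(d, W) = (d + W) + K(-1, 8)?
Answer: 1/(√630814 - 1098*I*√69) ≈ 9.4758e-6 + 0.00010882*I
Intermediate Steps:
K(m, w) = 5 + 2*m
Q(d, W) = 3 + W + d (Q(d, W) = (d + W) + (5 + 2*(-1)) = (W + d) + (5 - 2) = (W + d) + 3 = 3 + W + d)
C(P) = √P*(3 + 2*P) (C(P) = (3 + P + P)*√P = (3 + 2*P)*√P = √P*(3 + 2*P))
k = √630814 ≈ 794.24
1/(C(-276) + k) = 1/(√(-276)*(3 + 2*(-276)) + √630814) = 1/((2*I*√69)*(3 - 552) + √630814) = 1/((2*I*√69)*(-549) + √630814) = 1/(-1098*I*√69 + √630814) = 1/(√630814 - 1098*I*√69)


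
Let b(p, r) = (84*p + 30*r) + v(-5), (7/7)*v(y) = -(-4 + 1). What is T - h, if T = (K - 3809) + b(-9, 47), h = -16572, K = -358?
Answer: 13062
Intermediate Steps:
v(y) = 3 (v(y) = -(-4 + 1) = -1*(-3) = 3)
b(p, r) = 3 + 30*r + 84*p (b(p, r) = (84*p + 30*r) + 3 = (30*r + 84*p) + 3 = 3 + 30*r + 84*p)
T = -3510 (T = (-358 - 3809) + (3 + 30*47 + 84*(-9)) = -4167 + (3 + 1410 - 756) = -4167 + 657 = -3510)
T - h = -3510 - 1*(-16572) = -3510 + 16572 = 13062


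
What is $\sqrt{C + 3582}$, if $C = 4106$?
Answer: $62 \sqrt{2} \approx 87.681$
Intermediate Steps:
$\sqrt{C + 3582} = \sqrt{4106 + 3582} = \sqrt{7688} = 62 \sqrt{2}$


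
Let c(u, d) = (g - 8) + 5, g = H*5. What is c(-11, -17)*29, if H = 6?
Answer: 783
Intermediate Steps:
g = 30 (g = 6*5 = 30)
c(u, d) = 27 (c(u, d) = (30 - 8) + 5 = 22 + 5 = 27)
c(-11, -17)*29 = 27*29 = 783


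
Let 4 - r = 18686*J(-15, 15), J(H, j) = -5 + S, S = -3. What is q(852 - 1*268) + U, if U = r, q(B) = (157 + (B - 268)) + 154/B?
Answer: 43789857/292 ≈ 1.4997e+5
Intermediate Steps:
J(H, j) = -8 (J(H, j) = -5 - 3 = -8)
r = 149492 (r = 4 - 18686*(-8) = 4 - 1*(-149488) = 4 + 149488 = 149492)
q(B) = -111 + B + 154/B (q(B) = (157 + (-268 + B)) + 154/B = (-111 + B) + 154/B = -111 + B + 154/B)
U = 149492
q(852 - 1*268) + U = (-111 + (852 - 1*268) + 154/(852 - 1*268)) + 149492 = (-111 + (852 - 268) + 154/(852 - 268)) + 149492 = (-111 + 584 + 154/584) + 149492 = (-111 + 584 + 154*(1/584)) + 149492 = (-111 + 584 + 77/292) + 149492 = 138193/292 + 149492 = 43789857/292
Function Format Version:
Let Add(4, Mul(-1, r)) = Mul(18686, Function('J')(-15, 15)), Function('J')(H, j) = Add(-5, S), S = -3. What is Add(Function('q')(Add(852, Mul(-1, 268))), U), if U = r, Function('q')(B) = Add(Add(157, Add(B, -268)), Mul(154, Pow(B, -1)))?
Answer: Rational(43789857, 292) ≈ 1.4997e+5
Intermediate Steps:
Function('J')(H, j) = -8 (Function('J')(H, j) = Add(-5, -3) = -8)
r = 149492 (r = Add(4, Mul(-1, Mul(18686, -8))) = Add(4, Mul(-1, -149488)) = Add(4, 149488) = 149492)
Function('q')(B) = Add(-111, B, Mul(154, Pow(B, -1))) (Function('q')(B) = Add(Add(157, Add(-268, B)), Mul(154, Pow(B, -1))) = Add(Add(-111, B), Mul(154, Pow(B, -1))) = Add(-111, B, Mul(154, Pow(B, -1))))
U = 149492
Add(Function('q')(Add(852, Mul(-1, 268))), U) = Add(Add(-111, Add(852, Mul(-1, 268)), Mul(154, Pow(Add(852, Mul(-1, 268)), -1))), 149492) = Add(Add(-111, Add(852, -268), Mul(154, Pow(Add(852, -268), -1))), 149492) = Add(Add(-111, 584, Mul(154, Pow(584, -1))), 149492) = Add(Add(-111, 584, Mul(154, Rational(1, 584))), 149492) = Add(Add(-111, 584, Rational(77, 292)), 149492) = Add(Rational(138193, 292), 149492) = Rational(43789857, 292)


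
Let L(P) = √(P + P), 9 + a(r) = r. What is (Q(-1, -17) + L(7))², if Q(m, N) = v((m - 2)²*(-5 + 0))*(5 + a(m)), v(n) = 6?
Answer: (-30 + √14)² ≈ 689.50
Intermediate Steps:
a(r) = -9 + r
Q(m, N) = -24 + 6*m (Q(m, N) = 6*(5 + (-9 + m)) = 6*(-4 + m) = -24 + 6*m)
L(P) = √2*√P (L(P) = √(2*P) = √2*√P)
(Q(-1, -17) + L(7))² = ((-24 + 6*(-1)) + √2*√7)² = ((-24 - 6) + √14)² = (-30 + √14)²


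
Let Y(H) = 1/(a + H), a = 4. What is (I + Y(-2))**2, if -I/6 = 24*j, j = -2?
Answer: 332929/4 ≈ 83232.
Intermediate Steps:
Y(H) = 1/(4 + H)
I = 288 (I = -144*(-2) = -6*(-48) = 288)
(I + Y(-2))**2 = (288 + 1/(4 - 2))**2 = (288 + 1/2)**2 = (577/2)**2 = 332929/4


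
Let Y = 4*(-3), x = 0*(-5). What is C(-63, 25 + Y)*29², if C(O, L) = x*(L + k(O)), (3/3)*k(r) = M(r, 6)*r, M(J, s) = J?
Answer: 0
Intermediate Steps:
x = 0
Y = -12
k(r) = r² (k(r) = r*r = r²)
C(O, L) = 0 (C(O, L) = 0*(L + O²) = 0)
C(-63, 25 + Y)*29² = 0*29² = 0*841 = 0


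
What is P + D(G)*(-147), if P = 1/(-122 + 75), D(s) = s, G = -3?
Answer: 20726/47 ≈ 440.98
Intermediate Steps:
P = -1/47 (P = 1/(-47) = -1/47 ≈ -0.021277)
P + D(G)*(-147) = -1/47 - 3*(-147) = -1/47 + 441 = 20726/47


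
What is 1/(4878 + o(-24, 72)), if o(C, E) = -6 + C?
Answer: 1/4848 ≈ 0.00020627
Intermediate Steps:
1/(4878 + o(-24, 72)) = 1/(4878 + (-6 - 24)) = 1/(4878 - 30) = 1/4848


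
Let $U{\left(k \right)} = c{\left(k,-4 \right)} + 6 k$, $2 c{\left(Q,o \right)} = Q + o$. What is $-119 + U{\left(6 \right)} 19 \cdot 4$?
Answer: $2693$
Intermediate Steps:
$c{\left(Q,o \right)} = \frac{Q}{2} + \frac{o}{2}$ ($c{\left(Q,o \right)} = \frac{Q + o}{2} = \frac{Q}{2} + \frac{o}{2}$)
$U{\left(k \right)} = -2 + \frac{13 k}{2}$ ($U{\left(k \right)} = \left(\frac{k}{2} + \frac{1}{2} \left(-4\right)\right) + 6 k = \left(\frac{k}{2} - 2\right) + 6 k = \left(-2 + \frac{k}{2}\right) + 6 k = -2 + \frac{13 k}{2}$)
$-119 + U{\left(6 \right)} 19 \cdot 4 = -119 + \left(-2 + \frac{13}{2} \cdot 6\right) 19 \cdot 4 = -119 + \left(-2 + 39\right) 76 = -119 + 37 \cdot 76 = -119 + 2812 = 2693$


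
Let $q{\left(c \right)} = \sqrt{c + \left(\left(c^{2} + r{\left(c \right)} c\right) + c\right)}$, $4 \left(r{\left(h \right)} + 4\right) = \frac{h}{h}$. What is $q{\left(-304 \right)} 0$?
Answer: $0$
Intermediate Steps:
$r{\left(h \right)} = - \frac{15}{4}$ ($r{\left(h \right)} = -4 + \frac{h \frac{1}{h}}{4} = -4 + \frac{1}{4} \cdot 1 = -4 + \frac{1}{4} = - \frac{15}{4}$)
$q{\left(c \right)} = \sqrt{c^{2} - \frac{7 c}{4}}$ ($q{\left(c \right)} = \sqrt{c + \left(\left(c^{2} - \frac{15 c}{4}\right) + c\right)} = \sqrt{c + \left(c^{2} - \frac{11 c}{4}\right)} = \sqrt{c^{2} - \frac{7 c}{4}}$)
$q{\left(-304 \right)} 0 = \frac{\sqrt{- 304 \left(-7 + 4 \left(-304\right)\right)}}{2} \cdot 0 = \frac{\sqrt{- 304 \left(-7 - 1216\right)}}{2} \cdot 0 = \frac{\sqrt{\left(-304\right) \left(-1223\right)}}{2} \cdot 0 = \frac{\sqrt{371792}}{2} \cdot 0 = \frac{4 \sqrt{23237}}{2} \cdot 0 = 2 \sqrt{23237} \cdot 0 = 0$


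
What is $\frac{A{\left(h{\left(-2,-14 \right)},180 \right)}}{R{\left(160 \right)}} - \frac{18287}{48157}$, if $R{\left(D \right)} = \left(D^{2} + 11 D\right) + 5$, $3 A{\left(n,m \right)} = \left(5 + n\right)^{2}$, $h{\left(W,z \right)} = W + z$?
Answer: $- \frac{1495444268}{3953448915} \approx -0.37826$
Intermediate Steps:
$A{\left(n,m \right)} = \frac{\left(5 + n\right)^{2}}{3}$
$R{\left(D \right)} = 5 + D^{2} + 11 D$
$\frac{A{\left(h{\left(-2,-14 \right)},180 \right)}}{R{\left(160 \right)}} - \frac{18287}{48157} = \frac{\frac{1}{3} \left(5 - 16\right)^{2}}{5 + 160^{2} + 11 \cdot 160} - \frac{18287}{48157} = \frac{\frac{1}{3} \left(5 - 16\right)^{2}}{5 + 25600 + 1760} - \frac{18287}{48157} = \frac{\frac{1}{3} \left(-11\right)^{2}}{27365} - \frac{18287}{48157} = \frac{1}{3} \cdot 121 \cdot \frac{1}{27365} - \frac{18287}{48157} = \frac{121}{3} \cdot \frac{1}{27365} - \frac{18287}{48157} = \frac{121}{82095} - \frac{18287}{48157} = - \frac{1495444268}{3953448915}$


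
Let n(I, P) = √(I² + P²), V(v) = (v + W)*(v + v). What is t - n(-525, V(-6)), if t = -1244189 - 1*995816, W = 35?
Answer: -2240005 - 3*√44081 ≈ -2.2406e+6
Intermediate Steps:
t = -2240005 (t = -1244189 - 995816 = -2240005)
V(v) = 2*v*(35 + v) (V(v) = (v + 35)*(v + v) = (35 + v)*(2*v) = 2*v*(35 + v))
t - n(-525, V(-6)) = -2240005 - √((-525)² + (2*(-6)*(35 - 6))²) = -2240005 - √(275625 + (2*(-6)*29)²) = -2240005 - √(275625 + (-348)²) = -2240005 - √(275625 + 121104) = -2240005 - √396729 = -2240005 - 3*√44081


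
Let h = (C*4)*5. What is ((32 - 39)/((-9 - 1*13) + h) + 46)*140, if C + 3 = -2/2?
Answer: 328930/51 ≈ 6449.6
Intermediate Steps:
C = -4 (C = -3 - 2/2 = -3 - 2*½ = -3 - 1 = -4)
h = -80 (h = -4*4*5 = -16*5 = -80)
((32 - 39)/((-9 - 1*13) + h) + 46)*140 = ((32 - 39)/((-9 - 1*13) - 80) + 46)*140 = (-7/((-9 - 13) - 80) + 46)*140 = (-7/(-22 - 80) + 46)*140 = (-7/(-102) + 46)*140 = (-7*(-1/102) + 46)*140 = (7/102 + 46)*140 = (4699/102)*140 = 328930/51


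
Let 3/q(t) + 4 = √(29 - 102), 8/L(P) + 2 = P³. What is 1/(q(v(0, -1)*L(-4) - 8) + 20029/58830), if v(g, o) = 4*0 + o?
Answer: 63337613430/38572689269 + 10382906700*I*√73/38572689269 ≈ 1.642 + 2.2999*I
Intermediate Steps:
v(g, o) = o (v(g, o) = 0 + o = o)
L(P) = 8/(-2 + P³)
q(t) = 3/(-4 + I*√73) (q(t) = 3/(-4 + √(29 - 102)) = 3/(-4 + √(-73)) = 3/(-4 + I*√73))
1/(q(v(0, -1)*L(-4) - 8) + 20029/58830) = 1/((-12/89 - 3*I*√73/89) + 20029/58830) = 1/(1076621/5235870 - 3*I*√73/89)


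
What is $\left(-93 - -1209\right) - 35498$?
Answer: $-34382$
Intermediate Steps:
$\left(-93 - -1209\right) - 35498 = \left(-93 + 1209\right) - 35498 = 1116 - 35498 = -34382$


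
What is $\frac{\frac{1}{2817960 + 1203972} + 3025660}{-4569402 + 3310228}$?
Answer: $- \frac{12168998775121}{5064312204168} \approx -2.4029$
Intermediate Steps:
$\frac{\frac{1}{2817960 + 1203972} + 3025660}{-4569402 + 3310228} = \frac{\frac{1}{4021932} + 3025660}{-1259174} = \left(\frac{1}{4021932} + 3025660\right) \left(- \frac{1}{1259174}\right) = \frac{12168998775121}{4021932} \left(- \frac{1}{1259174}\right) = - \frac{12168998775121}{5064312204168}$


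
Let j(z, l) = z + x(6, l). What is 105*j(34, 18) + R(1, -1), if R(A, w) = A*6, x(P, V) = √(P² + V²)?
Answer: 3576 + 630*√10 ≈ 5568.2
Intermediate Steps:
R(A, w) = 6*A
j(z, l) = z + √(36 + l²) (j(z, l) = z + √(6² + l²) = z + √(36 + l²))
105*j(34, 18) + R(1, -1) = 105*(34 + √(36 + 18²)) + 6*1 = 105*(34 + √(36 + 324)) + 6 = 105*(34 + √360) + 6 = 105*(34 + 6*√10) + 6 = (3570 + 630*√10) + 6 = 3576 + 630*√10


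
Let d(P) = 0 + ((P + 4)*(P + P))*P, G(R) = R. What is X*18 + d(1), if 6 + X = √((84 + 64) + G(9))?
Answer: -98 + 18*√157 ≈ 127.54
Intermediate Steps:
X = -6 + √157 (X = -6 + √((84 + 64) + 9) = -6 + √(148 + 9) = -6 + √157 ≈ 6.5300)
d(P) = 2*P²*(4 + P) (d(P) = 0 + ((4 + P)*(2*P))*P = 0 + (2*P*(4 + P))*P = 0 + 2*P²*(4 + P) = 2*P²*(4 + P))
X*18 + d(1) = (-6 + √157)*18 + 2*1²*(4 + 1) = (-108 + 18*√157) + 2*1*5 = (-108 + 18*√157) + 10 = -98 + 18*√157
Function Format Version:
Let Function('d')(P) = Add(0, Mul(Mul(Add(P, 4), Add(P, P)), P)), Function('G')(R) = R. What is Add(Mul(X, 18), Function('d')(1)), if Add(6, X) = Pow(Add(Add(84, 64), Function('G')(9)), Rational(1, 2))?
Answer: Add(-98, Mul(18, Pow(157, Rational(1, 2)))) ≈ 127.54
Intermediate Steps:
X = Add(-6, Pow(157, Rational(1, 2))) (X = Add(-6, Pow(Add(Add(84, 64), 9), Rational(1, 2))) = Add(-6, Pow(Add(148, 9), Rational(1, 2))) = Add(-6, Pow(157, Rational(1, 2))) ≈ 6.5300)
Function('d')(P) = Mul(2, Pow(P, 2), Add(4, P)) (Function('d')(P) = Add(0, Mul(Mul(Add(4, P), Mul(2, P)), P)) = Add(0, Mul(Mul(2, P, Add(4, P)), P)) = Add(0, Mul(2, Pow(P, 2), Add(4, P))) = Mul(2, Pow(P, 2), Add(4, P)))
Add(Mul(X, 18), Function('d')(1)) = Add(Mul(Add(-6, Pow(157, Rational(1, 2))), 18), Mul(2, Pow(1, 2), Add(4, 1))) = Add(Add(-108, Mul(18, Pow(157, Rational(1, 2)))), Mul(2, 1, 5)) = Add(Add(-108, Mul(18, Pow(157, Rational(1, 2)))), 10) = Add(-98, Mul(18, Pow(157, Rational(1, 2))))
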